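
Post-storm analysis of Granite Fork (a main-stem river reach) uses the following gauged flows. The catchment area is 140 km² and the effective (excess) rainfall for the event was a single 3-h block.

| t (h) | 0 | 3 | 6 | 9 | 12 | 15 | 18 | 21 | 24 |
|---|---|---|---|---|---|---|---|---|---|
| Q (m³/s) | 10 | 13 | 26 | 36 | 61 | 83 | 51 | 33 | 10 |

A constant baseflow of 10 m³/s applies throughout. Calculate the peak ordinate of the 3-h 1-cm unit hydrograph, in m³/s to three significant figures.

U_p ≈ 40.6 m³/s

Direct runoff: 0.0, 3.0, 16.0, 26.0, 51.0, 73.0, 41.0, 23.0, 0.0 m³/s; ΣQ_DR = 233.0 m³/s, peak = 73.0 m³/s.
Runoff depth d = ΣQ_DR·Δt / A = 233.0 × 10800 / (140 km²) = 17.97 mm.
The 1-cm UH is the DRH scaled by (10 mm)/d, so U_p = 73.0 × 10/17.97 = 40.6 m³/s.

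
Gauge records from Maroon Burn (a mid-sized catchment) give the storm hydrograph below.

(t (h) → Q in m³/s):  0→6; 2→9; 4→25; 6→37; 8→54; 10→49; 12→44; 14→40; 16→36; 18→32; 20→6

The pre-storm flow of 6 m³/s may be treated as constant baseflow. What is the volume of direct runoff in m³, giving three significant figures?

Direct-runoff ordinates (Q − Q_b): 0.0, 3.0, 19.0, 31.0, 48.0, 43.0, 38.0, 34.0, 30.0, 26.0, 0.0 m³/s.
ΣQ_DR = 272.0 m³/s.
With Δt = 2 h = 7200 s, V = ΣQ_DR · Δt = 272.0 × 7200 = 1.96 × 10^6 m³.

V ≈ 1.96 × 10^6 m³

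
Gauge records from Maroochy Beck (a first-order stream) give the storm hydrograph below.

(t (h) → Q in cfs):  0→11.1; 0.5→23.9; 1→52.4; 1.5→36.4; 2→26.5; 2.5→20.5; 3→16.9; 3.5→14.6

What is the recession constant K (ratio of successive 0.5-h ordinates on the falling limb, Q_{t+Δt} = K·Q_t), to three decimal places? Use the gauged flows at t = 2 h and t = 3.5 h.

Using the recession-limb readings at t = 2 h and t = 3.5 h: Q falls from 26.5 to 14.6 cfs over 3 intervals.
K = (Q₂/Q₁)^(1/3) = (14.6/26.5)^(1/3) = 0.820.

K ≈ 0.820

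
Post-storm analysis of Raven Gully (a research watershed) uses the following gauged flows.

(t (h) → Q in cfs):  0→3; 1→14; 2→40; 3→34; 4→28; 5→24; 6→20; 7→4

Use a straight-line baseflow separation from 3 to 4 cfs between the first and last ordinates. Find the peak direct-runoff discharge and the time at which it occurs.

Subtracting baseflow gives direct-runoff ordinates: 0.00, 10.86, 36.71, 30.57, 24.43, 20.29, 16.14, 0.00 cfs.
The maximum is 36.71 cfs, occurring at the reading for t = 2 h.

Q_p = 36.71 cfs at t = 2 h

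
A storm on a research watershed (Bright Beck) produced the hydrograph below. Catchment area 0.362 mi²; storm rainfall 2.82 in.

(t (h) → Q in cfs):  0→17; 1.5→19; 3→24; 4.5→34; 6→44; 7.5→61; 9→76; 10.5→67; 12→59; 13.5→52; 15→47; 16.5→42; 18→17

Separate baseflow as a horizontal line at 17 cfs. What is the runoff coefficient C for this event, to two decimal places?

C ≈ 0.77

ΣQ_DR = 338.0 cfs; V = ΣQ_DR·Δt = 1.825 × 10^6 ft³.
Runoff depth d = V / A = 2.170 in.
C = d / P = 2.170 / 2.82 = 0.77.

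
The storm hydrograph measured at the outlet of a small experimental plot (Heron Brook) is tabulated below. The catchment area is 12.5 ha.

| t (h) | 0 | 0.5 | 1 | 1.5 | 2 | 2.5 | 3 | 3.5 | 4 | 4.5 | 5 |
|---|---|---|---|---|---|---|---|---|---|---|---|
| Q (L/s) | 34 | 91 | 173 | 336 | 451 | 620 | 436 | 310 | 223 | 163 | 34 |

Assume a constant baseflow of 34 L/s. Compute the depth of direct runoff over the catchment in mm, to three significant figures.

Direct runoff: 0.0, 57.0, 139.0, 302.0, 417.0, 586.0, 402.0, 276.0, 189.0, 129.0, 0.0 L/s; ΣQ_DR = 2497 L/s.
V = ΣQ_DR · Δt = 2497 × 1800 s = 4.495 × 10^6 L.
Over A = 12.5 ha, depth = V / A = 36.0 mm.

d ≈ 36.0 mm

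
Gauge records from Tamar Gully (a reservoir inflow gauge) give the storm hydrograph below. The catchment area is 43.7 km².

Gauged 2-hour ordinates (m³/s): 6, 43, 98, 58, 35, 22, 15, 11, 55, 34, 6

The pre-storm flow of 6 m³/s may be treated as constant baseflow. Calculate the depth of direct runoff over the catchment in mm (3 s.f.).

Direct runoff: 0.0, 37.0, 92.0, 52.0, 29.0, 16.0, 9.0, 5.0, 49.0, 28.0, 0.0 m³/s; ΣQ_DR = 317.0 m³/s.
V = ΣQ_DR · Δt = 317.0 × 7200 s = 2.282 × 10^6 m³.
Over A = 43.7 km², depth = V / A = 52.2 mm.

d ≈ 52.2 mm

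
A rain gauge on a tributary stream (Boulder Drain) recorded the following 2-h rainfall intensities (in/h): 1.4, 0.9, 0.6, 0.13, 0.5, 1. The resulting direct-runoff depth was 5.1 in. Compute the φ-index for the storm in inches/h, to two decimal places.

φ ≈ 0.37 in/h

Only the 5 blocks with intensity above φ contribute runoff: 1.4, 0.9, 0.6, 0.5, 1 in/h.
Σ(I−φ)·Δt = d  ⇒  (1.4+0.9+0.6+0.5+1 − 5φ)·2 = 5.1
φ = (4.400 − 5.1/2) / 5 = 0.37 in/h.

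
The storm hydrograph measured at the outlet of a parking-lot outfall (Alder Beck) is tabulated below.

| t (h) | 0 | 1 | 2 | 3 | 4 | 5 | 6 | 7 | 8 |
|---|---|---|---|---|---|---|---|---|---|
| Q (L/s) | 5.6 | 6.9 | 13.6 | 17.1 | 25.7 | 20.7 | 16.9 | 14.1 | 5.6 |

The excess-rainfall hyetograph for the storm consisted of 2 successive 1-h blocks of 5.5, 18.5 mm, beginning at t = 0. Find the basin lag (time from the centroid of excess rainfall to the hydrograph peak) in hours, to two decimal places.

t_L ≈ 2.73 h

Centroid of excess rainfall: t_c = Σ P_i·t̄_i / ΣP_i = 1.2708 h (block centres at 0.5, 1.5 h).
Hydrograph peak occurs at t = 4 h, so basin lag t_L = 4 − 1.2708 = 2.73 h.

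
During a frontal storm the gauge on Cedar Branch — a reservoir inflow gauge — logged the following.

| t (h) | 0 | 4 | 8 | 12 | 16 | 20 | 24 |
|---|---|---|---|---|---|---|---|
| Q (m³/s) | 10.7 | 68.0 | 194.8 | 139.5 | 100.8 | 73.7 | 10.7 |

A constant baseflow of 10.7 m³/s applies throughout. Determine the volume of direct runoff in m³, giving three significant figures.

Direct-runoff ordinates (Q − Q_b): 0.0, 57.3, 184.1, 128.8, 90.1, 63.0, 0.0 m³/s.
ΣQ_DR = 523.3 m³/s.
With Δt = 4 h = 14400 s, V = ΣQ_DR · Δt = 523.3 × 14400 = 7.54 × 10^6 m³.

V ≈ 7.54 × 10^6 m³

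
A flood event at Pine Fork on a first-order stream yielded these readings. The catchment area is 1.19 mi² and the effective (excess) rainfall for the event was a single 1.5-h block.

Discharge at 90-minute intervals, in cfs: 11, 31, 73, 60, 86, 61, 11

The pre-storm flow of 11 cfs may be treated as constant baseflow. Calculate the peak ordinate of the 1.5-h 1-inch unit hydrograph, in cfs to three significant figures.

U_p ≈ 150 cfs

Direct runoff: 0.0, 20.0, 62.0, 49.0, 75.0, 50.0, 0.0 cfs; ΣQ_DR = 256.0 cfs, peak = 75.0 cfs.
Runoff depth d = ΣQ_DR·Δt / A = 256.0 × 5400 / (1.19 mi²) = 0.5000 in.
The 1-inch UH is the DRH scaled by (1 in)/d, so U_p = 75.0 × 1/0.5000 = 150 cfs.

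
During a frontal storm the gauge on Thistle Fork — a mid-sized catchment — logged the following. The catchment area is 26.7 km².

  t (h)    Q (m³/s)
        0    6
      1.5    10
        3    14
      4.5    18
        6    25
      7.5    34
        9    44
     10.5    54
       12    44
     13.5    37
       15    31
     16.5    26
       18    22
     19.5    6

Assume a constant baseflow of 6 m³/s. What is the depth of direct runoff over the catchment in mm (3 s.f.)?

Direct runoff: 0.0, 4.0, 8.0, 12.0, 19.0, 28.0, 38.0, 48.0, 38.0, 31.0, 25.0, 20.0, 16.0, 0.0 m³/s; ΣQ_DR = 287.0 m³/s.
V = ΣQ_DR · Δt = 287.0 × 5400 s = 1.550 × 10^6 m³.
Over A = 26.7 km², depth = V / A = 58.0 mm.

d ≈ 58.0 mm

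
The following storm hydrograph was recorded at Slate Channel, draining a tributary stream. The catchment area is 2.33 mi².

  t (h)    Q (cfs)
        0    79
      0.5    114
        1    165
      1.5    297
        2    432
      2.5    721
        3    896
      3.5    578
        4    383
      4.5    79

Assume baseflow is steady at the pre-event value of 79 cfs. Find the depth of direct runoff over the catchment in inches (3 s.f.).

d ≈ 0.982 in

Direct runoff: 0.0, 35.0, 86.0, 218.0, 353.0, 642.0, 817.0, 499.0, 304.0, 0.0 cfs; ΣQ_DR = 2954 cfs.
V = ΣQ_DR · Δt = 2954 × 1800 s = 5.317 × 10^6 ft³.
Over A = 2.33 mi², depth = V / A = 0.982 in.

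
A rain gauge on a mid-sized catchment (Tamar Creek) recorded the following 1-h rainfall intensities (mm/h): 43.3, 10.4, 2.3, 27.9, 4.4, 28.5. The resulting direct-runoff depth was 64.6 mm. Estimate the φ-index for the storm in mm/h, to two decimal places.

Only the 3 blocks with intensity above φ contribute runoff: 43.3, 27.9, 28.5 mm/h.
Σ(I−φ)·Δt = d  ⇒  (43.3+27.9+28.5 − 3φ)·1 = 64.6
φ = (99.70 − 64.6/1) / 3 = 11.70 mm/h.

φ ≈ 11.70 mm/h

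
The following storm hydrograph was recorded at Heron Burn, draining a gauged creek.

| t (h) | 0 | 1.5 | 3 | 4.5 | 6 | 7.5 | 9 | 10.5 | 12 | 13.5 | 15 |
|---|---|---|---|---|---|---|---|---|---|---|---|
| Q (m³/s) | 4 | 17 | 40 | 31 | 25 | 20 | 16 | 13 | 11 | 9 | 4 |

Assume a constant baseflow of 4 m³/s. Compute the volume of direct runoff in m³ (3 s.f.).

V ≈ 7.88 × 10^5 m³

Direct-runoff ordinates (Q − Q_b): 0.0, 13.0, 36.0, 27.0, 21.0, 16.0, 12.0, 9.0, 7.0, 5.0, 0.0 m³/s.
ΣQ_DR = 146.0 m³/s.
With Δt = 1.5 h = 5400 s, V = ΣQ_DR · Δt = 146.0 × 5400 = 7.88 × 10^5 m³.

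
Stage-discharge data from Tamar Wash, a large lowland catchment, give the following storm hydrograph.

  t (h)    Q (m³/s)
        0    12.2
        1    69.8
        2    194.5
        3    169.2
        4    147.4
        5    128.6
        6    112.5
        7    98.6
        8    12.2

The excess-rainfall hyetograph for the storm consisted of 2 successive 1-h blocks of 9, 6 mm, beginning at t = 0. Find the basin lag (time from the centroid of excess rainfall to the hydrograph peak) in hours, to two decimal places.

t_L ≈ 1.10 h

Centroid of excess rainfall: t_c = Σ P_i·t̄_i / ΣP_i = 0.9000 h (block centres at 0.5, 1.5 h).
Hydrograph peak occurs at t = 2 h, so basin lag t_L = 2 − 0.9000 = 1.10 h.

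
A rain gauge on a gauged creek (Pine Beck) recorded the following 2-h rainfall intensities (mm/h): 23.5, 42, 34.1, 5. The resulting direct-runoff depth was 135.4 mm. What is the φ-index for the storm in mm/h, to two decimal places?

φ ≈ 10.63 mm/h

Only the 3 blocks with intensity above φ contribute runoff: 23.5, 42, 34.1 mm/h.
Σ(I−φ)·Δt = d  ⇒  (23.5+42+34.1 − 3φ)·2 = 135.4
φ = (99.60 − 135.4/2) / 3 = 10.63 mm/h.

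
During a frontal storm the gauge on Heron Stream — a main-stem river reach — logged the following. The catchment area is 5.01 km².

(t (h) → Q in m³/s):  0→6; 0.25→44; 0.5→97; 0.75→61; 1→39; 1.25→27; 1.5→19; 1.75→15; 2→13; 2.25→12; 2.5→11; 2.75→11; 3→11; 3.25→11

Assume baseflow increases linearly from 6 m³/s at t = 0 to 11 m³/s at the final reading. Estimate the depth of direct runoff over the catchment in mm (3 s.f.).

d ≈ 46.3 mm

Direct runoff: 0.00, 37.62, 90.23, 53.85, 31.46, 19.08, 10.69, 6.31, 3.92, 2.54, 1.15, 0.77, 0.38, 0.00 m³/s; ΣQ_DR = 258.0 m³/s.
V = ΣQ_DR · Δt = 258.0 × 900 s = 2.322 × 10^5 m³.
Over A = 5.01 km², depth = V / A = 46.3 mm.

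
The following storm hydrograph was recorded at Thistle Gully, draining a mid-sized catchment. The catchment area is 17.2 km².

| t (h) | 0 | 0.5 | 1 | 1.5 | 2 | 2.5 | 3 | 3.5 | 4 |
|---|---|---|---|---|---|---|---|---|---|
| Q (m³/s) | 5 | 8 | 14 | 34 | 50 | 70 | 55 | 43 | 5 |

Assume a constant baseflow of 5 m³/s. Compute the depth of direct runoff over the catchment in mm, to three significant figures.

d ≈ 25.0 mm

Direct runoff: 0.0, 3.0, 9.0, 29.0, 45.0, 65.0, 50.0, 38.0, 0.0 m³/s; ΣQ_DR = 239.0 m³/s.
V = ΣQ_DR · Δt = 239.0 × 1800 s = 4.302 × 10^5 m³.
Over A = 17.2 km², depth = V / A = 25.0 mm.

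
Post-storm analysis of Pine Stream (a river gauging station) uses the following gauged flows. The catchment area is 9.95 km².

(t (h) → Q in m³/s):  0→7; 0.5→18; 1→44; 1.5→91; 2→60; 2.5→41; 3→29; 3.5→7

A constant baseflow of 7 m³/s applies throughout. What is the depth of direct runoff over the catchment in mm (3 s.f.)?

d ≈ 43.6 mm

Direct runoff: 0.0, 11.0, 37.0, 84.0, 53.0, 34.0, 22.0, 0.0 m³/s; ΣQ_DR = 241.0 m³/s.
V = ΣQ_DR · Δt = 241.0 × 1800 s = 4.338 × 10^5 m³.
Over A = 9.95 km², depth = V / A = 43.6 mm.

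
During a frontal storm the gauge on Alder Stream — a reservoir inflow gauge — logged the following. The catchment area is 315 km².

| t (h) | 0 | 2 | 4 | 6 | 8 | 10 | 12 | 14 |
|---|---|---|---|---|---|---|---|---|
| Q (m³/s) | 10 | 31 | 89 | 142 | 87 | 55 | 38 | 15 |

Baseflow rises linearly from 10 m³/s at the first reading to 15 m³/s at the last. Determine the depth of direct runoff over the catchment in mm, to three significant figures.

Direct runoff: 0.00, 20.29, 77.57, 129.86, 74.14, 41.43, 23.71, 0.00 m³/s; ΣQ_DR = 367.0 m³/s.
V = ΣQ_DR · Δt = 367.0 × 7200 s = 2.642 × 10^6 m³.
Over A = 315 km², depth = V / A = 8.39 mm.

d ≈ 8.39 mm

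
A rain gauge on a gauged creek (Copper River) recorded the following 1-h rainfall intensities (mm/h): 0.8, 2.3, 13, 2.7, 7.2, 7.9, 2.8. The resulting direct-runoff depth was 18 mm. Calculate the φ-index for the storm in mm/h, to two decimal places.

Only the 3 blocks with intensity above φ contribute runoff: 13, 7.2, 7.9 mm/h.
Σ(I−φ)·Δt = d  ⇒  (13+7.2+7.9 − 3φ)·1 = 18
φ = (28.10 − 18/1) / 3 = 3.37 mm/h.

φ ≈ 3.37 mm/h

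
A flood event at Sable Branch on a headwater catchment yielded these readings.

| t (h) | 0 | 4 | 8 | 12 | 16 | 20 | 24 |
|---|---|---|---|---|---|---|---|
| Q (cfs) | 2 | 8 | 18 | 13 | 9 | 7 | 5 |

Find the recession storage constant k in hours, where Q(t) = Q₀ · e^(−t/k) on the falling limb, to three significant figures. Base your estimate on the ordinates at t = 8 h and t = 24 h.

On the falling limb, Q drops from 18 to 5 cfs between t = 8 h and t = 24 h (Δt = 16 h).
k = −Δt / ln(Q₂/Q₁) = −16 / ln(5/18) = 12.5 h.

k ≈ 12.5 h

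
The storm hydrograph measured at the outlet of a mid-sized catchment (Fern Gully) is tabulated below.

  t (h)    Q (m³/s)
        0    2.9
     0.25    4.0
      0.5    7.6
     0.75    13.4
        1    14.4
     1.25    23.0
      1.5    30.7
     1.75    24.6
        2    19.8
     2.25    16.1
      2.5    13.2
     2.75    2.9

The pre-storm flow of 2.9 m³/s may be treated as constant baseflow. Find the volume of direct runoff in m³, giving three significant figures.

Direct-runoff ordinates (Q − Q_b): 0.0, 1.1, 4.7, 10.5, 11.5, 20.1, 27.8, 21.7, 16.9, 13.2, 10.3, 0.0 m³/s.
ΣQ_DR = 137.8 m³/s.
With Δt = 0.25 h = 900 s, V = ΣQ_DR · Δt = 137.8 × 900 = 1.24 × 10^5 m³.

V ≈ 1.24 × 10^5 m³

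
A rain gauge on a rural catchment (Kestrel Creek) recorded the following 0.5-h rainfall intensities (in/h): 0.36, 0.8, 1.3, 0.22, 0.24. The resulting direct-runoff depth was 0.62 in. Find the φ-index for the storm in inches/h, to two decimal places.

φ ≈ 0.43 in/h

Only the 2 blocks with intensity above φ contribute runoff: 0.8, 1.3 in/h.
Σ(I−φ)·Δt = d  ⇒  (0.8+1.3 − 2φ)·0.5 = 0.62
φ = (2.100 − 0.62/0.5) / 2 = 0.43 in/h.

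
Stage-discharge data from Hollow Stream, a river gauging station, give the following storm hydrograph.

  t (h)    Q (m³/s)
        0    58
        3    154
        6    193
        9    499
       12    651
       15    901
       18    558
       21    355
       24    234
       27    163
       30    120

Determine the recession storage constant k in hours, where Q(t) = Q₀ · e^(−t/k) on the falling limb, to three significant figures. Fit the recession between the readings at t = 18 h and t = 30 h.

On the falling limb, Q drops from 558 to 120 m³/s between t = 18 h and t = 30 h (Δt = 12 h).
k = −Δt / ln(Q₂/Q₁) = −12 / ln(120/558) = 7.81 h.

k ≈ 7.81 h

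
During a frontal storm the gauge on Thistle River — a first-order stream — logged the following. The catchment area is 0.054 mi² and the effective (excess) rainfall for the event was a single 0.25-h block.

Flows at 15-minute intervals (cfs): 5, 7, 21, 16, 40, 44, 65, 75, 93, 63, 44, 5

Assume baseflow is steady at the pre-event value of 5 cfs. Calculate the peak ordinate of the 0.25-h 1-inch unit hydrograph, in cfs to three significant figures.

Direct runoff: 0.0, 2.0, 16.0, 11.0, 35.0, 39.0, 60.0, 70.0, 88.0, 58.0, 39.0, 0.0 cfs; ΣQ_DR = 418.0 cfs, peak = 88.0 cfs.
Runoff depth d = ΣQ_DR·Δt / A = 418.0 × 900 / (0.054 mi²) = 2.999 in.
The 1-inch UH is the DRH scaled by (1 in)/d, so U_p = 88.0 × 1/2.999 = 29.3 cfs.

U_p ≈ 29.3 cfs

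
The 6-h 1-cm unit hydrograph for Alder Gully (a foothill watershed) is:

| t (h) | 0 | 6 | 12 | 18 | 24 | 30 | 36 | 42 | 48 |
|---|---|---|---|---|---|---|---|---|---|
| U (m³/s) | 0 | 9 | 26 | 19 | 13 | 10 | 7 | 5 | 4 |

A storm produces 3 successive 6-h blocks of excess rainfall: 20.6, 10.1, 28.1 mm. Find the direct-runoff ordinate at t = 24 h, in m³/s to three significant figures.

Q ≈ 119 m³/s

By discrete convolution, Q_j = Σ (P_i / 10 mm) · U_{j−i}.
At t = 24 h (j=4): Q = (20.6/10)·13 + (10.1/10)·19 + (28.1/10)·26 = 119 m³/s.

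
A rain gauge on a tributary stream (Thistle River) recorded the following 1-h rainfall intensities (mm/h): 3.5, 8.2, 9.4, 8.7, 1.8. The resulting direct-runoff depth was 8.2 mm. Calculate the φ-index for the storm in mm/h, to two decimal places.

φ ≈ 6.03 mm/h

Only the 3 blocks with intensity above φ contribute runoff: 8.2, 9.4, 8.7 mm/h.
Σ(I−φ)·Δt = d  ⇒  (8.2+9.4+8.7 − 3φ)·1 = 8.2
φ = (26.30 − 8.2/1) / 3 = 6.03 mm/h.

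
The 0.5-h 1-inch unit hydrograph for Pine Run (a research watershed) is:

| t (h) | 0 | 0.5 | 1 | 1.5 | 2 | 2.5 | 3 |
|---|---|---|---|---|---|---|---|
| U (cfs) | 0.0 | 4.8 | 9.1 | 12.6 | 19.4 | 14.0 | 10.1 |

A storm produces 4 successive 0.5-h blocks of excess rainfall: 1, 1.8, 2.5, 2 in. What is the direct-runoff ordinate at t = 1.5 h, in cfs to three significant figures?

By discrete convolution, Q_j = Σ (P_i / 1 in) · U_{j−i}.
At t = 1.5 h (j=3): Q = (1/1)·12.6 + (1.8/1)·9.1 + (2.5/1)·4.8 + (2/1)·0.0 = 41.0 cfs.

Q ≈ 41.0 cfs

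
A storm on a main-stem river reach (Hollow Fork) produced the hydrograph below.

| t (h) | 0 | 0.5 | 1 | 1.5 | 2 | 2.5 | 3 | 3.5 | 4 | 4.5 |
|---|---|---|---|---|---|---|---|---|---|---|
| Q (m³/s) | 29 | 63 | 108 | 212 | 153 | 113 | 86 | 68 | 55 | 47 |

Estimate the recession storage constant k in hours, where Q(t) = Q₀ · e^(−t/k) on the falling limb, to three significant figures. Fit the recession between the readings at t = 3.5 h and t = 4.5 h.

On the falling limb, Q drops from 68 to 47 m³/s between t = 3.5 h and t = 4.5 h (Δt = 1 h).
k = −Δt / ln(Q₂/Q₁) = −1 / ln(47/68) = 2.71 h.

k ≈ 2.71 h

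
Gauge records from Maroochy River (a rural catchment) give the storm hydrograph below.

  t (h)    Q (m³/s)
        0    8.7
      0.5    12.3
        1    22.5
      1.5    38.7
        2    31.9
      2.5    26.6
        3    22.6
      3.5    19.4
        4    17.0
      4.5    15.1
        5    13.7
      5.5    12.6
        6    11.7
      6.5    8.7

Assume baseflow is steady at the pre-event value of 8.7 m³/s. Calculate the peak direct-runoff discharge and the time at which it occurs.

Q_p = 30.0 m³/s at t = 1.5 h

Subtracting baseflow gives direct-runoff ordinates: 0.0, 3.6, 13.8, 30.0, 23.2, 17.9, 13.9, 10.7, 8.3, 6.4, 5.0, 3.9, 3.0, 0.0 m³/s.
The maximum is 30.0 m³/s, occurring at the reading for t = 1.5 h.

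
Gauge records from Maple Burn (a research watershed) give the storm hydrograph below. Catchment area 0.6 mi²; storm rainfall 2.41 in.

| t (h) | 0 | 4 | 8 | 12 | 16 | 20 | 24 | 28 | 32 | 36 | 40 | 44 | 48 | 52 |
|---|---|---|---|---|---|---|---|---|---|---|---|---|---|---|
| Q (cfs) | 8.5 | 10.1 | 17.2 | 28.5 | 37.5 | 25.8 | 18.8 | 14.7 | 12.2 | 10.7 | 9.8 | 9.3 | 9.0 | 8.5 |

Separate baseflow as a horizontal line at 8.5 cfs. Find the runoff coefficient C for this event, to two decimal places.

C ≈ 0.44

ΣQ_DR = 101.6 cfs; V = ΣQ_DR·Δt = 1.463 × 10^6 ft³.
Runoff depth d = V / A = 1.050 in.
C = d / P = 1.050 / 2.41 = 0.44.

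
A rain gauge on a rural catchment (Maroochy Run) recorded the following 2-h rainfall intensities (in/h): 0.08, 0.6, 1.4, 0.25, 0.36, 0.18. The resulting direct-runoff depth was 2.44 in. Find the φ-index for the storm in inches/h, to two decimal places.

Only the 2 blocks with intensity above φ contribute runoff: 0.6, 1.4 in/h.
Σ(I−φ)·Δt = d  ⇒  (0.6+1.4 − 2φ)·2 = 2.44
φ = (2.000 − 2.44/2) / 2 = 0.39 in/h.

φ ≈ 0.39 in/h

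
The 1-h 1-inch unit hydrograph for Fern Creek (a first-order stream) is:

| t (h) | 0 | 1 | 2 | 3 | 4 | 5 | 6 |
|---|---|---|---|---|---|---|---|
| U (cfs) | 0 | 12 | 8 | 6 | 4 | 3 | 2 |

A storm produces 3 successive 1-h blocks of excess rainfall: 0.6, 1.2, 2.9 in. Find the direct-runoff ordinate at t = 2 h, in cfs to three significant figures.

Q ≈ 19.2 cfs

By discrete convolution, Q_j = Σ (P_i / 1 in) · U_{j−i}.
At t = 2 h (j=2): Q = (0.6/1)·8 + (1.2/1)·12 + (2.9/1)·0 = 19.2 cfs.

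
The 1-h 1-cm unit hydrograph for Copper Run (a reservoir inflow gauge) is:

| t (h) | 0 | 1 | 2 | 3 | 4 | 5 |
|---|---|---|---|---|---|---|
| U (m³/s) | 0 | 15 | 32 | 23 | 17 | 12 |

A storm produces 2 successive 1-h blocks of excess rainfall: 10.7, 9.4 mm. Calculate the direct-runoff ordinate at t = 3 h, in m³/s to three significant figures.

By discrete convolution, Q_j = Σ (P_i / 10 mm) · U_{j−i}.
At t = 3 h (j=3): Q = (10.7/10)·23 + (9.4/10)·32 = 54.7 m³/s.

Q ≈ 54.7 m³/s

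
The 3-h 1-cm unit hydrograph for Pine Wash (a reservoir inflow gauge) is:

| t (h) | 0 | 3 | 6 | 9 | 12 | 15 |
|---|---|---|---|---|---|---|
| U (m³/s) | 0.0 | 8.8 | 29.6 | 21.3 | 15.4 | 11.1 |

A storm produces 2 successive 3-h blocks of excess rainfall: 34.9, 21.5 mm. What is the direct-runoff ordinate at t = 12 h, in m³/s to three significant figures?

Q ≈ 99.5 m³/s

By discrete convolution, Q_j = Σ (P_i / 10 mm) · U_{j−i}.
At t = 12 h (j=4): Q = (34.9/10)·15.4 + (21.5/10)·21.3 = 99.5 m³/s.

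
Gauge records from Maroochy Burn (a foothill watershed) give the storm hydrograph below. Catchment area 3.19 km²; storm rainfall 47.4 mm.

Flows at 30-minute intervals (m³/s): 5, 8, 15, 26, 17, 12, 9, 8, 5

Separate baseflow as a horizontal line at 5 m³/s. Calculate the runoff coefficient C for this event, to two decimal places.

C ≈ 0.71

ΣQ_DR = 60.00 m³/s; V = ΣQ_DR·Δt = 1.080 × 10^5 m³.
Runoff depth d = V / A = 33.86 mm.
C = d / P = 33.86 / 47.4 = 0.71.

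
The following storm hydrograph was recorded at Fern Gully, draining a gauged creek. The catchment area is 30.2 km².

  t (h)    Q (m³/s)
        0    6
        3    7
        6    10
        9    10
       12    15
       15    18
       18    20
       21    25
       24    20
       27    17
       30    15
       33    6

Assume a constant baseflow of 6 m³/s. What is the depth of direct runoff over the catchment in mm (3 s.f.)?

d ≈ 34.7 mm

Direct runoff: 0.0, 1.0, 4.0, 4.0, 9.0, 12.0, 14.0, 19.0, 14.0, 11.0, 9.0, 0.0 m³/s; ΣQ_DR = 97.00 m³/s.
V = ΣQ_DR · Δt = 97.00 × 10800 s = 1.048 × 10^6 m³.
Over A = 30.2 km², depth = V / A = 34.7 mm.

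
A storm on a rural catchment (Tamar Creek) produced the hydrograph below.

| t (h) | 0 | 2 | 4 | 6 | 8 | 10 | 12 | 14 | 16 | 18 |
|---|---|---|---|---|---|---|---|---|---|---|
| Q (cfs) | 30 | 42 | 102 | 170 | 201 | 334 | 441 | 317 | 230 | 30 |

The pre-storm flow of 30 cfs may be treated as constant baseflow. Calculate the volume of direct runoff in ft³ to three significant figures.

V ≈ 1.15 × 10^7 ft³

Direct-runoff ordinates (Q − Q_b): 0.0, 12.0, 72.0, 140.0, 171.0, 304.0, 411.0, 287.0, 200.0, 0.0 cfs.
ΣQ_DR = 1597 cfs.
With Δt = 2 h = 7200 s, V = ΣQ_DR · Δt = 1597 × 7200 = 1.15 × 10^7 ft³.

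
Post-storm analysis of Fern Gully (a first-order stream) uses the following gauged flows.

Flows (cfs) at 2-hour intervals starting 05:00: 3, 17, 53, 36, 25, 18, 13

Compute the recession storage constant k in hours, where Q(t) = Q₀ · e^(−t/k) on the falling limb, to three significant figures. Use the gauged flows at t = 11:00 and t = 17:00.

k ≈ 5.89 h

On the falling limb, Q drops from 36 to 13 cfs between t = 11:00 and t = 17:00 (Δt = 6 h).
k = −Δt / ln(Q₂/Q₁) = −6 / ln(13/36) = 5.89 h.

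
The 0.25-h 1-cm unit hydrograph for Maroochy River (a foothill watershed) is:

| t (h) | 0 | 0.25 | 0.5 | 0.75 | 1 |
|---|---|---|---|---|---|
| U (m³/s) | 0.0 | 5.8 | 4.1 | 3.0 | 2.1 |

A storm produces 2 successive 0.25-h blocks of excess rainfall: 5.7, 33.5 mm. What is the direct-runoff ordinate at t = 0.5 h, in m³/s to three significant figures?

Q ≈ 21.8 m³/s

By discrete convolution, Q_j = Σ (P_i / 10 mm) · U_{j−i}.
At t = 0.5 h (j=2): Q = (5.7/10)·4.1 + (33.5/10)·5.8 = 21.8 m³/s.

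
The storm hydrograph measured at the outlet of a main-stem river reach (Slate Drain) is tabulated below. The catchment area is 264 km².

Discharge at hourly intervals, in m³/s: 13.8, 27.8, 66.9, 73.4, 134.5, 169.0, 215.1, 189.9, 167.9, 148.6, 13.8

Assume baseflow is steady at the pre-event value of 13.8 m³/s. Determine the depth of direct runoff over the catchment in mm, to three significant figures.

Direct runoff: 0.0, 14.0, 53.1, 59.6, 120.7, 155.2, 201.3, 176.1, 154.1, 134.8, 0.0 m³/s; ΣQ_DR = 1069 m³/s.
V = ΣQ_DR · Δt = 1069 × 3600 s = 3.848 × 10^6 m³.
Over A = 264 km², depth = V / A = 14.6 mm.

d ≈ 14.6 mm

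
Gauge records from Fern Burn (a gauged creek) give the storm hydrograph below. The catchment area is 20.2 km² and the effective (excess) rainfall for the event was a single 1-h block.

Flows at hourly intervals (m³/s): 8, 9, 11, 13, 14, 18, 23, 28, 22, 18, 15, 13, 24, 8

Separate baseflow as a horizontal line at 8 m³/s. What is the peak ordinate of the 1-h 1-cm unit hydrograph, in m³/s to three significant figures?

U_p ≈ 10.0 m³/s

Direct runoff: 0.0, 1.0, 3.0, 5.0, 6.0, 10.0, 15.0, 20.0, 14.0, 10.0, 7.0, 5.0, 16.0, 0.0 m³/s; ΣQ_DR = 112.0 m³/s, peak = 20.0 m³/s.
Runoff depth d = ΣQ_DR·Δt / A = 112.0 × 3600 / (20.2 km²) = 19.96 mm.
The 1-cm UH is the DRH scaled by (10 mm)/d, so U_p = 20.0 × 10/19.96 = 10.0 m³/s.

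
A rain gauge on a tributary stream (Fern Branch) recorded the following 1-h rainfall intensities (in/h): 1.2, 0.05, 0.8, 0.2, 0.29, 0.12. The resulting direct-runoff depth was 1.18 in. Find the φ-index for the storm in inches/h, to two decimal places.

φ ≈ 0.41 in/h

Only the 2 blocks with intensity above φ contribute runoff: 1.2, 0.8 in/h.
Σ(I−φ)·Δt = d  ⇒  (1.2+0.8 − 2φ)·1 = 1.18
φ = (2.000 − 1.18/1) / 2 = 0.41 in/h.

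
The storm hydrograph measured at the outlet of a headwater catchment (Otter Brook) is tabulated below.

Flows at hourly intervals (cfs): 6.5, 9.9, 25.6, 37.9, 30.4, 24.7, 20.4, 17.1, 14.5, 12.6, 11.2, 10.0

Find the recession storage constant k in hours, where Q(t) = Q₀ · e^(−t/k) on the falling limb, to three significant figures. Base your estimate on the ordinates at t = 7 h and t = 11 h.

On the falling limb, Q drops from 17.1 to 10.0 cfs between t = 7 h and t = 11 h (Δt = 4 h).
k = −Δt / ln(Q₂/Q₁) = −4 / ln(10.0/17.1) = 7.46 h.

k ≈ 7.46 h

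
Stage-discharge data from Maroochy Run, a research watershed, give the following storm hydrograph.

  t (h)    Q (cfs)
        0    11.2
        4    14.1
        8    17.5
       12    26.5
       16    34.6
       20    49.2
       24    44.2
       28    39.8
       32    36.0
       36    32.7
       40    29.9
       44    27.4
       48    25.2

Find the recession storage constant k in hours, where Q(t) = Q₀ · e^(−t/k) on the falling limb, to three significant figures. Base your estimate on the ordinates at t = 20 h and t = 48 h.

k ≈ 41.9 h

On the falling limb, Q drops from 49.2 to 25.2 cfs between t = 20 h and t = 48 h (Δt = 28 h).
k = −Δt / ln(Q₂/Q₁) = −28 / ln(25.2/49.2) = 41.9 h.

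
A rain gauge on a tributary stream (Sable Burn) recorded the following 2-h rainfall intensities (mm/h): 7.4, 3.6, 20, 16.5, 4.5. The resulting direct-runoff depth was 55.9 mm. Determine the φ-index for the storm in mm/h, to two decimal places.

φ ≈ 5.32 mm/h

Only the 3 blocks with intensity above φ contribute runoff: 7.4, 20, 16.5 mm/h.
Σ(I−φ)·Δt = d  ⇒  (7.4+20+16.5 − 3φ)·2 = 55.9
φ = (43.90 − 55.9/2) / 3 = 5.32 mm/h.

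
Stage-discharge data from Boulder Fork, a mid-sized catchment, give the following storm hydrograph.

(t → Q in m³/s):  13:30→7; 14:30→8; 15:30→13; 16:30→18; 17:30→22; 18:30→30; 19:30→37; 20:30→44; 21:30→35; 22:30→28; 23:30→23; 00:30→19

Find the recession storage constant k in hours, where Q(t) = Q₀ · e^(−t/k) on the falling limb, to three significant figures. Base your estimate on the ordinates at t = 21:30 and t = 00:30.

On the falling limb, Q drops from 35 to 19 m³/s between t = 21:30 and t = 00:30 (Δt = 3 h).
k = −Δt / ln(Q₂/Q₁) = −3 / ln(19/35) = 4.91 h.

k ≈ 4.91 h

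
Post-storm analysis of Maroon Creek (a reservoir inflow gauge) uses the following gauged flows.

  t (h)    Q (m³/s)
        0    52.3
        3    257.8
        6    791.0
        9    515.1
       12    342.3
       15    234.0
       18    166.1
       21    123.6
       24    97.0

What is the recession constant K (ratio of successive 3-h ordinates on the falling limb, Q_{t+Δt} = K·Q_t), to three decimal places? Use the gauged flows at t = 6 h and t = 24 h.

Using the recession-limb readings at t = 6 h and t = 24 h: Q falls from 791.0 to 97.0 m³/s over 6 intervals.
K = (Q₂/Q₁)^(1/6) = (97.0/791.0)^(1/6) = 0.705.

K ≈ 0.705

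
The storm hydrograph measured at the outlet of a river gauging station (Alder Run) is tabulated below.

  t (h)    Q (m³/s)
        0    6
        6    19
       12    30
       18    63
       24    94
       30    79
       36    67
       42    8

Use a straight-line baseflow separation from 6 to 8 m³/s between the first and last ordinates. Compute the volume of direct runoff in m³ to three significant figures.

V ≈ 6.70 × 10^6 m³

Direct-runoff ordinates (Q − Q_b): 0.00, 12.71, 23.43, 56.14, 86.86, 71.57, 59.29, 0.00 m³/s.
ΣQ_DR = 310.0 m³/s.
With Δt = 6 h = 21600 s, V = ΣQ_DR · Δt = 310.0 × 21600 = 6.70 × 10^6 m³.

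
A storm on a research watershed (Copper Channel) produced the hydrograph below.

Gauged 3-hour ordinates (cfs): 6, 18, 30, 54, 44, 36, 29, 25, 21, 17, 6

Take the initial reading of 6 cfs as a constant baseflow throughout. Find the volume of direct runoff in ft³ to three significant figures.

V ≈ 2.38 × 10^6 ft³

Direct-runoff ordinates (Q − Q_b): 0.0, 12.0, 24.0, 48.0, 38.0, 30.0, 23.0, 19.0, 15.0, 11.0, 0.0 cfs.
ΣQ_DR = 220.0 cfs.
With Δt = 3 h = 10800 s, V = ΣQ_DR · Δt = 220.0 × 10800 = 2.38 × 10^6 ft³.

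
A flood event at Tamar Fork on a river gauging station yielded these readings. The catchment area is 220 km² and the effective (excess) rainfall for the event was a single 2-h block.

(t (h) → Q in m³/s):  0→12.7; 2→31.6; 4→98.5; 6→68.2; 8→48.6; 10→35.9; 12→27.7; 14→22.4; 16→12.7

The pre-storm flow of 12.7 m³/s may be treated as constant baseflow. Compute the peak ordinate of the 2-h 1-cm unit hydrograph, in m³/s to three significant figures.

Direct runoff: 0.0, 18.9, 85.8, 55.5, 35.9, 23.2, 15.0, 9.7, 0.0 m³/s; ΣQ_DR = 244.0 m³/s, peak = 85.8 m³/s.
Runoff depth d = ΣQ_DR·Δt / A = 244.0 × 7200 / (220 km²) = 7.985 mm.
The 1-cm UH is the DRH scaled by (10 mm)/d, so U_p = 85.8 × 10/7.985 = 107 m³/s.

U_p ≈ 107 m³/s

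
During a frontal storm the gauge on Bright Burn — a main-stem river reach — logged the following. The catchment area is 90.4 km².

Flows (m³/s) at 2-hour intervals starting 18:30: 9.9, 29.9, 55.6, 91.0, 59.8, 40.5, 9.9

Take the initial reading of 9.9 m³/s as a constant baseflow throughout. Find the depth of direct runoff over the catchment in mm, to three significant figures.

d ≈ 18.1 mm

Direct runoff: 0.0, 20.0, 45.7, 81.1, 49.9, 30.6, 0.0 m³/s; ΣQ_DR = 227.3 m³/s.
V = ΣQ_DR · Δt = 227.3 × 7200 s = 1.637 × 10^6 m³.
Over A = 90.4 km², depth = V / A = 18.1 mm.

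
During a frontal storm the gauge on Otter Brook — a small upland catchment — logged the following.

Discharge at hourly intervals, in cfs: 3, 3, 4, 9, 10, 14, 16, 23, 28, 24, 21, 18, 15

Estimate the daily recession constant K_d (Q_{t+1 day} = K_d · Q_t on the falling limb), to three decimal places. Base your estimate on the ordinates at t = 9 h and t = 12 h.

Between t = 9 h and t = 12 h the flow falls from 24 to 15 cfs over 3×1 h = 3 h.
Per-interval ratio K = (15/24)^(1/3) = 0.8550; K_d = K^(24/1) = 0.023.

K_d ≈ 0.023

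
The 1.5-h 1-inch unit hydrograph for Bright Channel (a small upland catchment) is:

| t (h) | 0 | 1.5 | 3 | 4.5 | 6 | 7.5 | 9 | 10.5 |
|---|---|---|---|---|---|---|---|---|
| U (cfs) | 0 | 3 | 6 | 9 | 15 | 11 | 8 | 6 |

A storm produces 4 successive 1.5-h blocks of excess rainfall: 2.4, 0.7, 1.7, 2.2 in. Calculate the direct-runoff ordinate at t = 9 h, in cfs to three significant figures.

Q ≈ 72.2 cfs

By discrete convolution, Q_j = Σ (P_i / 1 in) · U_{j−i}.
At t = 9 h (j=6): Q = (2.4/1)·8 + (0.7/1)·11 + (1.7/1)·15 + (2.2/1)·9 = 72.2 cfs.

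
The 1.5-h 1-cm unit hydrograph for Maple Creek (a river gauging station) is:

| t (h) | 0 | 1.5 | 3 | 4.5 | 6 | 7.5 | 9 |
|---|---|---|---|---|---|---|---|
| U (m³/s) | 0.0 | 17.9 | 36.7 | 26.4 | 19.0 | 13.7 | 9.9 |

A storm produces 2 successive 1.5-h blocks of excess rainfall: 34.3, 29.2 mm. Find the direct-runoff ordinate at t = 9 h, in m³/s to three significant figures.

Q ≈ 74.0 m³/s

By discrete convolution, Q_j = Σ (P_i / 10 mm) · U_{j−i}.
At t = 9 h (j=6): Q = (34.3/10)·9.9 + (29.2/10)·13.7 = 74.0 m³/s.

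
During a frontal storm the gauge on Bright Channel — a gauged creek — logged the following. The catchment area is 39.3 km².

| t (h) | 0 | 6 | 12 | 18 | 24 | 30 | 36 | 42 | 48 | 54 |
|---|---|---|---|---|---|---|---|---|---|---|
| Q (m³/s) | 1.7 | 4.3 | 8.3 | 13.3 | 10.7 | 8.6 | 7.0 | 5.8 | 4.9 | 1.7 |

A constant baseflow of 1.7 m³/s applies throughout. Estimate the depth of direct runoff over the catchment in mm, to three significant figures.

Direct runoff: 0.0, 2.6, 6.6, 11.6, 9.0, 6.9, 5.3, 4.1, 3.2, 0.0 m³/s; ΣQ_DR = 49.30 m³/s.
V = ΣQ_DR · Δt = 49.30 × 21600 s = 1.065 × 10^6 m³.
Over A = 39.3 km², depth = V / A = 27.1 mm.

d ≈ 27.1 mm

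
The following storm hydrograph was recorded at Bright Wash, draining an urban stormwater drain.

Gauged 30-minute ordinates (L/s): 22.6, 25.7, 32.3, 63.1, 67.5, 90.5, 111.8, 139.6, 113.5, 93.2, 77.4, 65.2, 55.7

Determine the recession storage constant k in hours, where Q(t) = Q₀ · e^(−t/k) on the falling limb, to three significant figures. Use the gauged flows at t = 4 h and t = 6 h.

k ≈ 2.81 h

On the falling limb, Q drops from 113.5 to 55.7 L/s between t = 4 h and t = 6 h (Δt = 2 h).
k = −Δt / ln(Q₂/Q₁) = −2 / ln(55.7/113.5) = 2.81 h.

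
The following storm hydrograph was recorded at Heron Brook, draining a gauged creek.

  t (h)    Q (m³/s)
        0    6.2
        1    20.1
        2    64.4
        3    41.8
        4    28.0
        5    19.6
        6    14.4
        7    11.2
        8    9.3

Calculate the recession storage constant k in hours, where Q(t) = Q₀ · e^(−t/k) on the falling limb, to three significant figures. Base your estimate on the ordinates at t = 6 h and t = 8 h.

On the falling limb, Q drops from 14.4 to 9.3 m³/s between t = 6 h and t = 8 h (Δt = 2 h).
k = −Δt / ln(Q₂/Q₁) = −2 / ln(9.3/14.4) = 4.57 h.

k ≈ 4.57 h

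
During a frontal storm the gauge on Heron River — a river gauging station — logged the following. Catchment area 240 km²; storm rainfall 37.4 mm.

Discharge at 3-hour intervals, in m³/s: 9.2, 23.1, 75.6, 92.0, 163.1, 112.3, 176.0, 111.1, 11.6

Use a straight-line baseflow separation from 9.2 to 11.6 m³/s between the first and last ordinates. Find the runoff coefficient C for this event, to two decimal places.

C ≈ 0.82

ΣQ_DR = 680.4 m³/s; V = ΣQ_DR·Δt = 7.348 × 10^6 m³.
Runoff depth d = V / A = 30.62 mm.
C = d / P = 30.62 / 37.4 = 0.82.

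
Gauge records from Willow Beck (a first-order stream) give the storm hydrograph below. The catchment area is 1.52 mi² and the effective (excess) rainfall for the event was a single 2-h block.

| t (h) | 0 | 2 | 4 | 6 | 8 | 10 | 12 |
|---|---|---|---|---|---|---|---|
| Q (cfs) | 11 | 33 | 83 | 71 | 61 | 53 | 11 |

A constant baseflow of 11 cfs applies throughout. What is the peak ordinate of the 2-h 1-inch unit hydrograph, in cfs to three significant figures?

U_p ≈ 144 cfs

Direct runoff: 0.0, 22.0, 72.0, 60.0, 50.0, 42.0, 0.0 cfs; ΣQ_DR = 246.0 cfs, peak = 72.0 cfs.
Runoff depth d = ΣQ_DR·Δt / A = 246.0 × 7200 / (1.52 mi²) = 0.5016 in.
The 1-inch UH is the DRH scaled by (1 in)/d, so U_p = 72.0 × 1/0.5016 = 144 cfs.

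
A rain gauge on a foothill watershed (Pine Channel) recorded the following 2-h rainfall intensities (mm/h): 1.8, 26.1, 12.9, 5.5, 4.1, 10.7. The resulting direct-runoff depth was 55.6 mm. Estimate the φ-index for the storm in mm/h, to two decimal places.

Only the 3 blocks with intensity above φ contribute runoff: 26.1, 12.9, 10.7 mm/h.
Σ(I−φ)·Δt = d  ⇒  (26.1+12.9+10.7 − 3φ)·2 = 55.6
φ = (49.70 − 55.6/2) / 3 = 7.30 mm/h.

φ ≈ 7.30 mm/h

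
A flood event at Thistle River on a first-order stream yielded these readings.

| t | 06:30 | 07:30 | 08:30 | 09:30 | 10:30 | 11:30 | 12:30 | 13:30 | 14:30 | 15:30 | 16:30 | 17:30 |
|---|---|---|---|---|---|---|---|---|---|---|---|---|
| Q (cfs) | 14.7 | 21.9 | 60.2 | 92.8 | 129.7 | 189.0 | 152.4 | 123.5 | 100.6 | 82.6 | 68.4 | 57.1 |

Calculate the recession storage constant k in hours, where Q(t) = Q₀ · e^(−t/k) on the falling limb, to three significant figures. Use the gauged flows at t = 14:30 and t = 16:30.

k ≈ 5.18 h

On the falling limb, Q drops from 100.6 to 68.4 cfs between t = 14:30 and t = 16:30 (Δt = 2 h).
k = −Δt / ln(Q₂/Q₁) = −2 / ln(68.4/100.6) = 5.18 h.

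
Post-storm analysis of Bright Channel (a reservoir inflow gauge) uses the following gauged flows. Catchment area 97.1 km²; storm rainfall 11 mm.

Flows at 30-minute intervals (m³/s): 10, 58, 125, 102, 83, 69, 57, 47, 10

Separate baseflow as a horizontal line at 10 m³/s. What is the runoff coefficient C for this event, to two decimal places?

ΣQ_DR = 471.0 m³/s; V = ΣQ_DR·Δt = 8.478 × 10^5 m³.
Runoff depth d = V / A = 8.731 mm.
C = d / P = 8.731 / 11 = 0.79.

C ≈ 0.79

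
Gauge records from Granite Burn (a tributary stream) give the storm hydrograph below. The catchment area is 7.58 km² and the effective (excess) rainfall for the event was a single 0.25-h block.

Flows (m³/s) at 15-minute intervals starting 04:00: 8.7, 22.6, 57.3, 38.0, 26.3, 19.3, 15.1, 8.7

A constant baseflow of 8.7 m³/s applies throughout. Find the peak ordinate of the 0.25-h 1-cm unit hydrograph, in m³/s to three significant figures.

U_p ≈ 32.4 m³/s

Direct runoff: 0.0, 13.9, 48.6, 29.3, 17.6, 10.6, 6.4, 0.0 m³/s; ΣQ_DR = 126.4 m³/s, peak = 48.6 m³/s.
Runoff depth d = ΣQ_DR·Δt / A = 126.4 × 900 / (7.58 km²) = 15.01 mm.
The 1-cm UH is the DRH scaled by (10 mm)/d, so U_p = 48.6 × 10/15.01 = 32.4 m³/s.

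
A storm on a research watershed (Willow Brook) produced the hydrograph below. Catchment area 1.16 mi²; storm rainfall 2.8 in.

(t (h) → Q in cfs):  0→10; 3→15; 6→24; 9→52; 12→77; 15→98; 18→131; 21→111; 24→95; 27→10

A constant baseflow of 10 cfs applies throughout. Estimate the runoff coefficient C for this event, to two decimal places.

ΣQ_DR = 523.0 cfs; V = ΣQ_DR·Δt = 5.648 × 10^6 ft³.
Runoff depth d = V / A = 2.096 in.
C = d / P = 2.096 / 2.8 = 0.75.

C ≈ 0.75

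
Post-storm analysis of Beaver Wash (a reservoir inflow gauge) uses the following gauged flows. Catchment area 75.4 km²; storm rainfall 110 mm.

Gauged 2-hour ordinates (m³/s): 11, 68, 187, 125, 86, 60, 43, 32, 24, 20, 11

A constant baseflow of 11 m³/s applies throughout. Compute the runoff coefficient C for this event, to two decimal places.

ΣQ_DR = 546.0 m³/s; V = ΣQ_DR·Δt = 3.931 × 10^6 m³.
Runoff depth d = V / A = 52.14 mm.
C = d / P = 52.14 / 110 = 0.47.

C ≈ 0.47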